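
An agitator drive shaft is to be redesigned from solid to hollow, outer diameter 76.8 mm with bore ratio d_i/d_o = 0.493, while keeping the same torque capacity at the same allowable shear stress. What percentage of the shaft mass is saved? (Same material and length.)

21.2 %

Equal τ_max and T ⇒ the solid shaft needs d_s³ = d_o³(1−k⁴), so d_s = 76.8·(1−0.493⁴)^(1/3) = 75.26 mm.
Area ratio A_h/A_s = d_o²(1−k²)/d_s² = (1−k²)/(1−k⁴)^(2/3) = 0.7883.
Mass saving = 1 − 0.7883 = 21.2 %.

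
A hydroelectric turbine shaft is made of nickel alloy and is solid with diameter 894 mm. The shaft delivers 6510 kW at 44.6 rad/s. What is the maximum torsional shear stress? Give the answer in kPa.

ω = 44.6 rad/s, so T = P/ω = 6510×10³ / 44.60 = 146000 N·m.
J = πd⁴/32 = π(0.894)⁴/32 = 0.06271 m⁴.
τ_max = T·r/J = 146000 × 0.447 / 0.06271 = 1.040×10^6 Pa.

1040 kPa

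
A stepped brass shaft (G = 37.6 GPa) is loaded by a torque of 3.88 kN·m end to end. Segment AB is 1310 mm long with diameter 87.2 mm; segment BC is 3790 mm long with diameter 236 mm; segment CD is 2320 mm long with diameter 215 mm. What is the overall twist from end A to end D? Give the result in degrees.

1.50°

J_AB = π(0.0872)⁴/32 = 5.68×10^-6 m⁴; J_BC = π(0.236)⁴/32 = 3.05×10^-4 m⁴; J_CD = π(0.215)⁴/32 = 2.10×10^-4 m⁴.
θ = (T/G)·Σ L_i/J_i = (3880/37.6×10⁹)·(1.31/5.68×10^-6 + 3.79/3.05×10^-4 + 2.32/2.10×10^-4) = 0.02624 rad.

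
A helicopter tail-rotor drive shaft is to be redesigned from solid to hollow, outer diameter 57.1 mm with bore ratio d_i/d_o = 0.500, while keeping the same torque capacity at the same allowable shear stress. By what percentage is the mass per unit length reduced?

21.7 %

Equal τ_max and T ⇒ the solid shaft needs d_s³ = d_o³(1−k⁴), so d_s = 57.1·(1−0.500⁴)^(1/3) = 55.88 mm.
Area ratio A_h/A_s = d_o²(1−k²)/d_s² = (1−k²)/(1−k⁴)^(2/3) = 0.7830.
Mass saving = 1 − 0.7830 = 21.7 %.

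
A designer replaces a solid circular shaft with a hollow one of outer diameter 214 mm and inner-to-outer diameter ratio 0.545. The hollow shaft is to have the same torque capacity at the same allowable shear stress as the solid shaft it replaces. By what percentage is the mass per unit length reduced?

25.2 %

Equal τ_max and T ⇒ the solid shaft needs d_s³ = d_o³(1−k⁴), so d_s = 214·(1−0.545⁴)^(1/3) = 207.5 mm.
Area ratio A_h/A_s = d_o²(1−k²)/d_s² = (1−k²)/(1−k⁴)^(2/3) = 0.7476.
Mass saving = 1 − 0.7476 = 25.2 %.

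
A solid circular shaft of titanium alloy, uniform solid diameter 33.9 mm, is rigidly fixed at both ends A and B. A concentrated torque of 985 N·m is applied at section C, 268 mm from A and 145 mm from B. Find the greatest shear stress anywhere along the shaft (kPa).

With uniform GJ and both ends fixed, compatibility θ_AC = θ_CB gives T_A·a = T_B·b, together with T_A + T_B = T₀.
T_A = T₀·b/(a+b) = 985.0·145/413.0 = 345.8 N·m; T_B = 639.2 N·m.
τ in each portion: τ_AC = 4.52×10^7 Pa, τ_CB = 8.36×10^7 Pa; maximum is in CB.
τ_max = T_CB·r/J = 639.2·0.0169/1.30×10^-7 = 8.356×10^7 Pa.

83600 kPa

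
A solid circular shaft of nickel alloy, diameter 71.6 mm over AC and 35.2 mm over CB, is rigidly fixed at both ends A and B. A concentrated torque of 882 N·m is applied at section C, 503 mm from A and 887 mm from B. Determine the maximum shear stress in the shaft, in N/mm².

11.8 N/mm²

Compatibility: T_A·a/J_AC = T_B·b/J_CB with T_A + T_B = T₀.
J_AC = 2.58×10^-6 m⁴, J_CB = 1.51×10^-7 m⁴, so T_A = T₀·(J_AC/a)/((J_AC/a)+(J_CB/b)) = 853.7 N·m, T_B = 28.28 N·m.
τ in each portion: τ_AC = 1.18×10^7 Pa, τ_CB = 3.30×10^6 Pa; maximum is in AC.
τ_max = T_AC·r/J = 853.7·0.0358/2.58×10^-6 = 1.185×10^7 Pa.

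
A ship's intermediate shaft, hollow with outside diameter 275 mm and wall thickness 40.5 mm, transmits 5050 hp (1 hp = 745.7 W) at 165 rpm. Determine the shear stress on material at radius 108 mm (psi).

ω = 2π·165/60 = 17.28 rad/s, so T = P/ω = 5050×745.7 / 17.28 = 217900 N·m.
J = π(d_o⁴ − d_i⁴)/32 = π(0.275⁴ − 0.194⁴)/32 = 4.224×10^-4 m⁴.
Shear stress varies linearly with radius: τ = T·r/J = 217900 × 0.108 / 4.224×10^-4 = 5.572×10^7 Pa.

8080 psi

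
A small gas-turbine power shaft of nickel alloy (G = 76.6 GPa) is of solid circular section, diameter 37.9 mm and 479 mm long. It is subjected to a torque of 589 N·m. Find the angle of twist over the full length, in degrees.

J = πd⁴/32 = π(0.0379)⁴/32 = 2.026×10^-7 m⁴.
θ = T·L/(G·J) = 589.0 × 0.479 / (76.6×10⁹ × 2.026×10^-7) = 0.01818 rad.

1.04°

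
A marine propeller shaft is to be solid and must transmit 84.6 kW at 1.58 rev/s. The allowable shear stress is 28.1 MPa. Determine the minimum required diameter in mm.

116 mm

ω = 2π·1.58 = 9.927 rad/s, so T = P/ω = 84.6×10³ / 9.927 = 8522 N·m.
For a solid shaft τ_max = 16T/(πd³), so d = (16T/(π τ_allow))^(1/3) = (16·8522/(π·2.81×10^7))^(1/3) = 0.1156 m.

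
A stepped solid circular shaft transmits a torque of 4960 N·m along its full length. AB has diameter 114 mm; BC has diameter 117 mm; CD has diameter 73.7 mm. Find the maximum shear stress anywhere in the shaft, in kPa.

63100 kPa

Under the same torque, τ_max = 16T/(πd³) is largest where d is smallest — segment CD (d = 73.7 mm).
τ_max = 16·4960/(π·(0.0737)³) = 6.310×10^7 Pa.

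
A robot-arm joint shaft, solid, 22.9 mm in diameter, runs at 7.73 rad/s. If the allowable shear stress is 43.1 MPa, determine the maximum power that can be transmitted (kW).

0.786 kW

J = πd⁴/32 = π(0.0229)⁴/32 = 2.700×10^-8 m⁴.
T_max = τ_allow·J/r = 4.31×10^7 × 2.700×10^-8 / 0.0115 = 101.6 N·m.
ω = 7.73 rad/s, so P_max = T_max·ω = 785.6 W.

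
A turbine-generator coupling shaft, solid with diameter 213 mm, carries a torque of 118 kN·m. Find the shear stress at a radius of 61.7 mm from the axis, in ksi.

5.23 ksi

J = πd⁴/32 = π(0.213)⁴/32 = 2.021×10^-4 m⁴.
Shear stress varies linearly with radius: τ = T·r/J = 118000 × 0.0617 / 2.021×10^-4 = 3.603×10^7 Pa.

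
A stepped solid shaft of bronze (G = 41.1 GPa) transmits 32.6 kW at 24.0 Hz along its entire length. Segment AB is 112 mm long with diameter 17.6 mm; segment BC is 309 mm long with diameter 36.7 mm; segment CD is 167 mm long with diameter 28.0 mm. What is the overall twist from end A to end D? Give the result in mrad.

86.2 mrad

ω = 2π·24.0 = 150.8 rad/s, so T = P/ω = 32.6×10³ / 150.8 = 216.2 N·m.
J_AB = π(0.0176)⁴/32 = 9.42×10^-9 m⁴; J_BC = π(0.0367)⁴/32 = 1.78×10^-7 m⁴; J_CD = π(0.0280)⁴/32 = 6.03×10^-8 m⁴.
θ = (T/G)·Σ L_i/J_i = (216.2/41.1×10⁹)·(0.112/9.42×10^-9 + 0.309/1.78×10^-7 + 0.167/6.03×10^-8) = 0.08622 rad.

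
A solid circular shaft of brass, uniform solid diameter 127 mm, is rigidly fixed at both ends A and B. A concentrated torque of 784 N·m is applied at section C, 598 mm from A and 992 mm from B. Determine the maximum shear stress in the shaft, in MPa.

1.22 MPa

With uniform GJ and both ends fixed, compatibility θ_AC = θ_CB gives T_A·a = T_B·b, together with T_A + T_B = T₀.
T_A = T₀·b/(a+b) = 784.0·992/1590 = 489.1 N·m; T_B = 294.9 N·m.
τ in each portion: τ_AC = 1.22×10^6 Pa, τ_CB = 7.33×10^5 Pa; maximum is in AC.
τ_max = T_AC·r/J = 489.1·0.0635/2.55×10^-5 = 1.216×10^6 Pa.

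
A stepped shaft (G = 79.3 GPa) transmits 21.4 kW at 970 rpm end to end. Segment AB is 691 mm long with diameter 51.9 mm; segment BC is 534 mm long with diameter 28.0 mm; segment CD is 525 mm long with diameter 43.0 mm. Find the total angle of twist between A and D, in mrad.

30.2 mrad

ω = 2π·970/60 = 101.6 rad/s, so T = P/ω = 21.4×10³ / 101.6 = 210.7 N·m.
J_AB = π(0.0519)⁴/32 = 7.12×10^-7 m⁴; J_BC = π(0.0280)⁴/32 = 6.03×10^-8 m⁴; J_CD = π(0.0430)⁴/32 = 3.36×10^-7 m⁴.
θ = (T/G)·Σ L_i/J_i = (210.7/79.3×10⁹)·(0.691/7.12×10^-7 + 0.534/6.03×10^-8 + 0.525/3.36×10^-7) = 0.03024 rad.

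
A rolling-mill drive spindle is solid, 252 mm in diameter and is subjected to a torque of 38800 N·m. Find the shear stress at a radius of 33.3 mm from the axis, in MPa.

3.26 MPa

J = πd⁴/32 = π(0.252)⁴/32 = 3.959×10^-4 m⁴.
Shear stress varies linearly with radius: τ = T·r/J = 38800 × 0.0333 / 3.959×10^-4 = 3.263×10^6 Pa.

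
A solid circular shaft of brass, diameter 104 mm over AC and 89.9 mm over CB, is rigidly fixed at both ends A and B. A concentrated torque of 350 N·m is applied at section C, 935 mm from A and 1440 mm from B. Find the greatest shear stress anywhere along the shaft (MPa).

1.16 MPa

Compatibility: T_A·a/J_AC = T_B·b/J_CB with T_A + T_B = T₀.
J_AC = 1.15×10^-5 m⁴, J_CB = 6.41×10^-6 m⁴, so T_A = T₀·(J_AC/a)/((J_AC/a)+(J_CB/b)) = 256.9 N·m, T_B = 93.13 N·m.
τ in each portion: τ_AC = 1.16×10^6 Pa, τ_CB = 6.53×10^5 Pa; maximum is in AC.
τ_max = T_AC·r/J = 256.9·0.0520/1.15×10^-5 = 1.163×10^6 Pa.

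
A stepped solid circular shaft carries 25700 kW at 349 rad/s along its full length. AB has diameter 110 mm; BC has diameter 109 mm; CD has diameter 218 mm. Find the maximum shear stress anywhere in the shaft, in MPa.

290 MPa

ω = 349 rad/s, so T = P/ω = 25700×10³ / 349.0 = 73640 N·m.
Under the same torque, τ_max = 16T/(πd³) is largest where d is smallest — segment BC (d = 109 mm).
τ_max = 16·73640/(π·(0.109)³) = 2.896×10^8 Pa.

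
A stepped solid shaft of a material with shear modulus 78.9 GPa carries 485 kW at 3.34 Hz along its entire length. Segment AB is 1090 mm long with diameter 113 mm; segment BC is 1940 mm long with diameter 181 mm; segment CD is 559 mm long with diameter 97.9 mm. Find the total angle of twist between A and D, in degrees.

ω = 2π·3.34 = 20.99 rad/s, so T = P/ω = 485×10³ / 20.99 = 23110 N·m.
J_AB = π(0.113)⁴/32 = 1.60×10^-5 m⁴; J_BC = π(0.181)⁴/32 = 1.05×10^-4 m⁴; J_CD = π(0.0979)⁴/32 = 9.02×10^-6 m⁴.
θ = (T/G)·Σ L_i/J_i = (23110/78.9×10⁹)·(1.09/1.60×10^-5 + 1.94/1.05×10^-4 + 0.559/9.02×10^-6) = 0.04349 rad.

2.49°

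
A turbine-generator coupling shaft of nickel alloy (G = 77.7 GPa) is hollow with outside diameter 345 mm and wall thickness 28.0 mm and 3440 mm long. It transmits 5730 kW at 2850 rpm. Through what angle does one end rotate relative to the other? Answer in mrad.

ω = 2π·2850/60 = 298.5 rad/s, so T = P/ω = 5730×10³ / 298.5 = 19200 N·m.
J = π(d_o⁴ − d_i⁴)/32 = π(0.345⁴ − 0.289⁴)/32 = 7.060×10^-4 m⁴.
θ = T·L/(G·J) = 19200 × 3.44 / (77.7×10⁹ × 7.060×10^-4) = 1.204×10^-3 rad.

1.20 mrad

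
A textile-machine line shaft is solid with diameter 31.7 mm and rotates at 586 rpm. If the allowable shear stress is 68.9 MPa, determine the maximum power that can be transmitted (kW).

26.4 kW

J = πd⁴/32 = π(0.0317)⁴/32 = 9.914×10^-8 m⁴.
T_max = τ_allow·J/r = 6.89×10^7 × 9.914×10^-8 / 0.0158 = 431.0 N·m.
ω = 2π·586/60 = 61.37 rad/s, so P_max = T_max·ω = 2.645×10^4 W.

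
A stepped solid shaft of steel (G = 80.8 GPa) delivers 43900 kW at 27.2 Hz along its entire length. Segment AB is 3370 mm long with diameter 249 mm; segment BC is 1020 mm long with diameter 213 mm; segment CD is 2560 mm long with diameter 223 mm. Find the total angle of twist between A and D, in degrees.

4.47°

ω = 2π·27.2 = 170.9 rad/s, so T = P/ω = 43900×10³ / 170.9 = 256900 N·m.
J_AB = π(0.249)⁴/32 = 3.77×10^-4 m⁴; J_BC = π(0.213)⁴/32 = 2.02×10^-4 m⁴; J_CD = π(0.223)⁴/32 = 2.43×10^-4 m⁴.
θ = (T/G)·Σ L_i/J_i = (256900/80.8×10⁹)·(3.37/3.77×10^-4 + 1.02/2.02×10^-4 + 2.56/2.43×10^-4) = 0.07796 rad.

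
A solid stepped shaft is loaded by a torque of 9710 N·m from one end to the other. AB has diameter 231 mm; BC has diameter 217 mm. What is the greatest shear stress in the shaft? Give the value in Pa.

4.84e6 Pa

Under the same torque, τ_max = 16T/(πd³) is largest where d is smallest — segment BC (d = 217 mm).
τ_max = 16·9710/(π·(0.217)³) = 4.840×10^6 Pa.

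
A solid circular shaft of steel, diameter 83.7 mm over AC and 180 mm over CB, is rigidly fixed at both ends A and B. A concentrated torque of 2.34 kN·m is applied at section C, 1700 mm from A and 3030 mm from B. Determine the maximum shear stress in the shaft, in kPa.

Compatibility: T_A·a/J_AC = T_B·b/J_CB with T_A + T_B = T₀.
J_AC = 4.82×10^-6 m⁴, J_CB = 1.03×10^-4 m⁴, so T_A = T₀·(J_AC/a)/((J_AC/a)+(J_CB/b)) = 180.0 N·m, T_B = 2160 N·m.
τ in each portion: τ_AC = 1.56×10^6 Pa, τ_CB = 1.89×10^6 Pa; maximum is in CB.
τ_max = T_CB·r/J = 2160·0.0900/1.03×10^-4 = 1.886×10^6 Pa.

1890 kPa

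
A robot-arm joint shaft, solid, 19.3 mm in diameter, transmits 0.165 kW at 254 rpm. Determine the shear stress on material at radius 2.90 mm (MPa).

1.32 MPa

ω = 2π·254/60 = 26.60 rad/s, so T = P/ω = 0.165×10³ / 26.60 = 6.203 N·m.
J = πd⁴/32 = π(0.0193)⁴/32 = 1.362×10^-8 m⁴.
Shear stress varies linearly with radius: τ = T·r/J = 6.203 × 0.00290 / 1.362×10^-8 = 1.321×10^6 Pa.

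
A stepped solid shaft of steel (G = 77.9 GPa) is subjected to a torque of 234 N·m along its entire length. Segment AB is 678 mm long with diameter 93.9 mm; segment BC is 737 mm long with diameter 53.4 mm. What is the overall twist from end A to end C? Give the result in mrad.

J_AB = π(0.0939)⁴/32 = 7.63×10^-6 m⁴; J_BC = π(0.0534)⁴/32 = 7.98×10^-7 m⁴.
θ = (T/G)·Σ L_i/J_i = (234.0/77.9×10⁹)·(0.678/7.63×10^-6 + 0.737/7.98×10^-7) = 3.040×10^-3 rad.

3.04 mrad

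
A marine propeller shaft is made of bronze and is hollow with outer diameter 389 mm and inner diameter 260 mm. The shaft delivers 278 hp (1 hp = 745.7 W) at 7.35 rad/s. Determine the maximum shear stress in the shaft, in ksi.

0.442 ksi

ω = 7.35 rad/s, so T = P/ω = 278×745.7 / 7.350 = 28200 N·m.
J = π(d_o⁴ − d_i⁴)/32 = π(0.389⁴ − 0.260⁴)/32 = 1.799×10^-3 m⁴.
τ_max = T·r/J = 28200 × 0.195 / 1.799×10^-3 = 3.049×10^6 Pa.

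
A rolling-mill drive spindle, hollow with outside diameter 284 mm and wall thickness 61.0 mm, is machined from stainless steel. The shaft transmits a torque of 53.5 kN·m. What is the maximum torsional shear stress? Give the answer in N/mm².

J = π(d_o⁴ − d_i⁴)/32 = π(0.284⁴ − 0.162⁴)/32 = 5.710×10^-4 m⁴.
τ_max = T·r/J = 53500 × 0.142 / 5.710×10^-4 = 1.330×10^7 Pa.

13.3 N/mm²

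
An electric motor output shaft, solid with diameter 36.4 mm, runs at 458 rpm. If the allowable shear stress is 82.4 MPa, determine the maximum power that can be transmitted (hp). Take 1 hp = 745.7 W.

50.2 hp

J = πd⁴/32 = π(0.0364)⁴/32 = 1.723×10^-7 m⁴.
T_max = τ_allow·J/r = 8.24×10^7 × 1.723×10^-7 / 0.0182 = 780.3 N·m.
ω = 2π·458/60 = 47.96 rad/s, so P_max = T_max·ω = 3.742×10^4 W.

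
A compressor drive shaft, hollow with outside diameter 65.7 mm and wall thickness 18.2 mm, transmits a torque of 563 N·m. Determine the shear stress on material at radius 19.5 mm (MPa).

6.25 MPa

J = π(d_o⁴ − d_i⁴)/32 = π(0.0657⁴ − 0.0293⁴)/32 = 1.757×10^-6 m⁴.
Shear stress varies linearly with radius: τ = T·r/J = 563.0 × 0.0195 / 1.757×10^-6 = 6.249×10^6 Pa.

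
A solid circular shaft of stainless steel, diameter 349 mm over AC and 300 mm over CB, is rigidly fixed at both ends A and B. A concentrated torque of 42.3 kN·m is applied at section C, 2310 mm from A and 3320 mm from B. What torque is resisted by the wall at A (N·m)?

30700 N·m

Compatibility: T_A·a/J_AC = T_B·b/J_CB with T_A + T_B = T₀.
J_AC = 1.46×10^-3 m⁴, J_CB = 7.95×10^-4 m⁴, so T_A = T₀·(J_AC/a)/((J_AC/a)+(J_CB/b)) = 30650 N·m, T_B = 11650 N·m.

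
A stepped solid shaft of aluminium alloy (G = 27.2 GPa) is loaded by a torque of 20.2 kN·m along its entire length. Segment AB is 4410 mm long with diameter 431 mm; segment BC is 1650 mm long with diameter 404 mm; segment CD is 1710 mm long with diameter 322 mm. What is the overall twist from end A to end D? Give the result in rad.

J_AB = π(0.431)⁴/32 = 3.39×10^-3 m⁴; J_BC = π(0.404)⁴/32 = 2.62×10^-3 m⁴; J_CD = π(0.322)⁴/32 = 1.06×10^-3 m⁴.
θ = (T/G)·Σ L_i/J_i = (20200/27.2×10⁹)·(4.41/3.39×10^-3 + 1.65/2.62×10^-3 + 1.71/1.06×10^-3) = 2.639×10^-3 rad.

0.00264 rad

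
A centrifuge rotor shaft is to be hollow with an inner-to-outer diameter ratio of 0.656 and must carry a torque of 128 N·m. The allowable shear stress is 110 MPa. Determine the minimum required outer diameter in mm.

19.4 mm

For a hollow shaft with d_i/d_o = 0.656: τ_max = 16T/(π d_o³ (1−k⁴)), so d_o = [16T/(π τ_allow (1−k⁴))]^(1/3) = [16·128.0/(π·1.10×10^8·0.8148)]^(1/3) = 0.01938 m.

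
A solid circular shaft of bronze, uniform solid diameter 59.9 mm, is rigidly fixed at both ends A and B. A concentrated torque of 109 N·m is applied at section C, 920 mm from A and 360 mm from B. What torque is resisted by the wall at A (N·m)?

With uniform GJ and both ends fixed, compatibility θ_AC = θ_CB gives T_A·a = T_B·b, together with T_A + T_B = T₀.
T_A = T₀·b/(a+b) = 109.0·360/1280 = 30.66 N·m; T_B = 78.34 N·m.

30.7 N·m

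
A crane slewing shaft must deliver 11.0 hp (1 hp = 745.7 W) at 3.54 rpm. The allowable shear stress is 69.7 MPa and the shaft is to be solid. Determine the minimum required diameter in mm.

ω = 2π·3.54/60 = 0.3707 rad/s, so T = P/ω = 11.0×745.7 / 0.3707 = 22130 N·m.
For a solid shaft τ_max = 16T/(πd³), so d = (16T/(π τ_allow))^(1/3) = (16·22130/(π·6.97×10^7))^(1/3) = 0.1174 m.

117 mm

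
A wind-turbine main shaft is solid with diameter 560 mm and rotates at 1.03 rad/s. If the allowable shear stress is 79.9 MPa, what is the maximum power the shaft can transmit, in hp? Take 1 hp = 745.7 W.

3810 hp

J = πd⁴/32 = π(0.560)⁴/32 = 9.655×10^-3 m⁴.
T_max = τ_allow·J/r = 7.99×10^7 × 9.655×10^-3 / 0.280 = 2.755e6 N·m.
ω = 1.03 rad/s, so P_max = T_max·ω = 2.838×10^6 W.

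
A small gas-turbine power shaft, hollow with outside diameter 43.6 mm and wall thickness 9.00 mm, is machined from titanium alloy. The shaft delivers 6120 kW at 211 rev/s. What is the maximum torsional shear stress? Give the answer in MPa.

322 MPa

ω = 2π·211 = 1326 rad/s, so T = P/ω = 6120×10³ / 1326 = 4616 N·m.
J = π(d_o⁴ − d_i⁴)/32 = π(0.0436⁴ − 0.0256⁴)/32 = 3.126×10^-7 m⁴.
τ_max = T·r/J = 4616 × 0.0218 / 3.126×10^-7 = 3.219×10^8 Pa.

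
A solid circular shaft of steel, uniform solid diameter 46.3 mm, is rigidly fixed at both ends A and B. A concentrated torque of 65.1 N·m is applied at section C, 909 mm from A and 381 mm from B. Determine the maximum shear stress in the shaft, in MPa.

With uniform GJ and both ends fixed, compatibility θ_AC = θ_CB gives T_A·a = T_B·b, together with T_A + T_B = T₀.
T_A = T₀·b/(a+b) = 65.10·381/1290 = 19.23 N·m; T_B = 45.87 N·m.
τ in each portion: τ_AC = 9.87×10^5 Pa, τ_CB = 2.35×10^6 Pa; maximum is in CB.
τ_max = T_CB·r/J = 45.87·0.0231/4.51×10^-7 = 2.354×10^6 Pa.

2.35 MPa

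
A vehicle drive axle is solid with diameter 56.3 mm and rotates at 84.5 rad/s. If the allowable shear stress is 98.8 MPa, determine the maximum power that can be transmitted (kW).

J = πd⁴/32 = π(0.0563)⁴/32 = 9.864×10^-7 m⁴.
T_max = τ_allow·J/r = 9.88×10^7 × 9.864×10^-7 / 0.0281 = 3462 N·m.
ω = 84.5 rad/s, so P_max = T_max·ω = 2.925×10^5 W.

293 kW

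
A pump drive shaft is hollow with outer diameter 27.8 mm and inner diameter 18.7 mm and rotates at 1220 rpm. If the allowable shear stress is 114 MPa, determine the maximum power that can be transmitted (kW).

48.9 kW

J = π(d_o⁴ − d_i⁴)/32 = π(0.0278⁴ − 0.0187⁴)/32 = 4.663×10^-8 m⁴.
T_max = τ_allow·J/r = 1.14×10^8 × 4.663×10^-8 / 0.0139 = 382.5 N·m.
ω = 2π·1220/60 = 127.8 rad/s, so P_max = T_max·ω = 4.886×10^4 W.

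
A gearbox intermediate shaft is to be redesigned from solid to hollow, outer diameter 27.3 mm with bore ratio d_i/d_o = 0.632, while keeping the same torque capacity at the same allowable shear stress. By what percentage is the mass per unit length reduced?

32.6 %

Equal τ_max and T ⇒ the solid shaft needs d_s³ = d_o³(1−k⁴), so d_s = 27.3·(1−0.632⁴)^(1/3) = 25.76 mm.
Area ratio A_h/A_s = d_o²(1−k²)/d_s² = (1−k²)/(1−k⁴)^(2/3) = 0.6744.
Mass saving = 1 − 0.6744 = 32.6 %.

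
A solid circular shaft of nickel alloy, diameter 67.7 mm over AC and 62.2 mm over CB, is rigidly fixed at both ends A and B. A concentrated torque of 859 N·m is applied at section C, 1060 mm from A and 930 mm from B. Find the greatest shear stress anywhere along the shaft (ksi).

Compatibility: T_A·a/J_AC = T_B·b/J_CB with T_A + T_B = T₀.
J_AC = 2.06×10^-6 m⁴, J_CB = 1.47×10^-6 m⁴, so T_A = T₀·(J_AC/a)/((J_AC/a)+(J_CB/b)) = 474.0 N·m, T_B = 385.0 N·m.
τ in each portion: τ_AC = 7.78×10^6 Pa, τ_CB = 8.15×10^6 Pa; maximum is in CB.
τ_max = T_CB·r/J = 385.0·0.0311/1.47×10^-6 = 8.148×10^6 Pa.

1.18 ksi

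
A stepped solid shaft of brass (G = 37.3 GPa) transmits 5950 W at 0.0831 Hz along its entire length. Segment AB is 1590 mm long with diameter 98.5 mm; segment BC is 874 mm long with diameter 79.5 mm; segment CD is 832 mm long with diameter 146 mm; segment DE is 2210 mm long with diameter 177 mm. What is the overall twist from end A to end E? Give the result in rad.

0.133 rad

ω = 2π·0.0831 = 0.5221 rad/s, so T = P/ω = 5950 / 0.5221 = 11400 N·m.
J_AB = π(0.0985)⁴/32 = 9.24×10^-6 m⁴; J_BC = π(0.0795)⁴/32 = 3.92×10^-6 m⁴; J_CD = π(0.146)⁴/32 = 4.46×10^-5 m⁴; J_DE = π(0.177)⁴/32 = 9.64×10^-5 m⁴.
θ = (T/G)·Σ L_i/J_i = (11400/37.3×10⁹)·(1.59/9.24×10^-6 + 0.874/3.92×10^-6 + 0.832/4.46×10^-5 + 2.21/9.64×10^-5) = 0.1334 rad.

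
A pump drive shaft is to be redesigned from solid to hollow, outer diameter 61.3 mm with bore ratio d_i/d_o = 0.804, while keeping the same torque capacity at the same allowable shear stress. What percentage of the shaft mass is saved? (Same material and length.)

Equal τ_max and T ⇒ the solid shaft needs d_s³ = d_o³(1−k⁴), so d_s = 61.3·(1−0.804⁴)^(1/3) = 51.18 mm.
Area ratio A_h/A_s = d_o²(1−k²)/d_s² = (1−k²)/(1−k⁴)^(2/3) = 0.5072.
Mass saving = 1 − 0.5072 = 49.3 %.

49.3 %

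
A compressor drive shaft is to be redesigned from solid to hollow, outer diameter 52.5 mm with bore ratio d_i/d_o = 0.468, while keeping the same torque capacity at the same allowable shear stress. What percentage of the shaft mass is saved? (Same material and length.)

Equal τ_max and T ⇒ the solid shaft needs d_s³ = d_o³(1−k⁴), so d_s = 52.5·(1−0.468⁴)^(1/3) = 51.65 mm.
Area ratio A_h/A_s = d_o²(1−k²)/d_s² = (1−k²)/(1−k⁴)^(2/3) = 0.8070.
Mass saving = 1 − 0.8070 = 19.3 %.

19.3 %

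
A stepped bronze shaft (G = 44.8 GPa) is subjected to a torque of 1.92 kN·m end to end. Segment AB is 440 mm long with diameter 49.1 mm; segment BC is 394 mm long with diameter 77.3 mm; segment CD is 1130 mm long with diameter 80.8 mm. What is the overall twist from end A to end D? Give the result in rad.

J_AB = π(0.0491)⁴/32 = 5.71×10^-7 m⁴; J_BC = π(0.0773)⁴/32 = 3.51×10^-6 m⁴; J_CD = π(0.0808)⁴/32 = 4.18×10^-6 m⁴.
θ = (T/G)·Σ L_i/J_i = (1920/44.8×10⁹)·(0.440/5.71×10^-7 + 0.394/3.51×10^-6 + 1.13/4.18×10^-6) = 0.04944 rad.

0.0494 rad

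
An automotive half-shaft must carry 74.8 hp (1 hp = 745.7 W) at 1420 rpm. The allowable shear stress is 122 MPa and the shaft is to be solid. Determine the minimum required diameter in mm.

25.0 mm

ω = 2π·1420/60 = 148.7 rad/s, so T = P/ω = 74.8×745.7 / 148.7 = 375.1 N·m.
For a solid shaft τ_max = 16T/(πd³), so d = (16T/(π τ_allow))^(1/3) = (16·375.1/(π·1.22×10^8))^(1/3) = 0.02502 m.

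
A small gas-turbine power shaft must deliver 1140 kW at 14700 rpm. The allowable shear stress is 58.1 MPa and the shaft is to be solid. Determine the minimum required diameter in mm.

40.2 mm

ω = 2π·14700/60 = 1539 rad/s, so T = P/ω = 1140×10³ / 1539 = 740.6 N·m.
For a solid shaft τ_max = 16T/(πd³), so d = (16T/(π τ_allow))^(1/3) = (16·740.6/(π·5.81×10^7))^(1/3) = 0.04019 m.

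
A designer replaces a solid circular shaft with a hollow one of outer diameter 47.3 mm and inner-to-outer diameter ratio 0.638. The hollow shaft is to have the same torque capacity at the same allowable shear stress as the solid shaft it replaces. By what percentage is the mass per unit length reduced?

33.1 %

Equal τ_max and T ⇒ the solid shaft needs d_s³ = d_o³(1−k⁴), so d_s = 47.3·(1−0.638⁴)^(1/3) = 44.53 mm.
Area ratio A_h/A_s = d_o²(1−k²)/d_s² = (1−k²)/(1−k⁴)^(2/3) = 0.6691.
Mass saving = 1 − 0.6691 = 33.1 %.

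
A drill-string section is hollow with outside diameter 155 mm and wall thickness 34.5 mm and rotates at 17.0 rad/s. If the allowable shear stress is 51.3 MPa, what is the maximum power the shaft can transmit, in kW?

J = π(d_o⁴ − d_i⁴)/32 = π(0.155⁴ − 0.0860⁴)/32 = 5.130×10^-5 m⁴.
T_max = τ_allow·J/r = 5.13×10^7 × 5.130×10^-5 / 0.0775 = 33950 N·m.
ω = 17.0 rad/s, so P_max = T_max·ω = 5.772×10^5 W.

577 kW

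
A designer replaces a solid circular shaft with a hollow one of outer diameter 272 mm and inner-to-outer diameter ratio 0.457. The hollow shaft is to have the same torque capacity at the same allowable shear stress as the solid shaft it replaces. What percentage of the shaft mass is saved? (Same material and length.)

Equal τ_max and T ⇒ the solid shaft needs d_s³ = d_o³(1−k⁴), so d_s = 272·(1−0.457⁴)^(1/3) = 268.0 mm.
Area ratio A_h/A_s = d_o²(1−k²)/d_s² = (1−k²)/(1−k⁴)^(2/3) = 0.8150.
Mass saving = 1 − 0.8150 = 18.5 %.

18.5 %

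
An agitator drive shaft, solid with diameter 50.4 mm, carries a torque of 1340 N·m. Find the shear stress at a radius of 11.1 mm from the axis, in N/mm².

23.5 N/mm²

J = πd⁴/32 = π(0.0504)⁴/32 = 6.335×10^-7 m⁴.
Shear stress varies linearly with radius: τ = T·r/J = 1340 × 0.0111 / 6.335×10^-7 = 2.348×10^7 Pa.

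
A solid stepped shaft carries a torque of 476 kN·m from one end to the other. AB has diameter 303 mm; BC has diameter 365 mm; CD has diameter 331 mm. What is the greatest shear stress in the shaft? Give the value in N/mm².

87.1 N/mm²

Under the same torque, τ_max = 16T/(πd³) is largest where d is smallest — segment AB (d = 303 mm).
τ_max = 16·476000/(π·(0.303)³) = 8.715×10^7 Pa.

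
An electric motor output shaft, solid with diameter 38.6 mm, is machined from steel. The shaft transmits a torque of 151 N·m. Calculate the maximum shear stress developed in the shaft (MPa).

13.4 MPa

J = πd⁴/32 = π(0.0386)⁴/32 = 2.179×10^-7 m⁴.
τ_max = T·r/J = 151.0 × 0.0193 / 2.179×10^-7 = 1.337×10^7 Pa.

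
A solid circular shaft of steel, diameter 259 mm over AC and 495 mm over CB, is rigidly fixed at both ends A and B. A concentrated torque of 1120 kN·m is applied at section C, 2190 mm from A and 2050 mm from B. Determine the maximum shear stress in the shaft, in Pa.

4.39e7 Pa

Compatibility: T_A·a/J_AC = T_B·b/J_CB with T_A + T_B = T₀.
J_AC = 4.42×10^-4 m⁴, J_CB = 5.89×10^-3 m⁴, so T_A = T₀·(J_AC/a)/((J_AC/a)+(J_CB/b)) = 73430 N·m, T_B = 1.047e6 N·m.
τ in each portion: τ_AC = 2.15×10^7 Pa, τ_CB = 4.39×10^7 Pa; maximum is in CB.
τ_max = T_CB·r/J = 1.047e6·0.247/5.89×10^-3 = 4.395×10^7 Pa.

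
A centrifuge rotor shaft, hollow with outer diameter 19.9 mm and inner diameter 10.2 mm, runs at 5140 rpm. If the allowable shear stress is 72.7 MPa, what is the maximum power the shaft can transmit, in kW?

56.4 kW

J = π(d_o⁴ − d_i⁴)/32 = π(0.0199⁴ − 0.0102⁴)/32 = 1.433×10^-8 m⁴.
T_max = τ_allow·J/r = 7.27×10^7 × 1.433×10^-8 / 0.00995 = 104.7 N·m.
ω = 2π·5140/60 = 538.3 rad/s, so P_max = T_max·ω = 5.637×10^4 W.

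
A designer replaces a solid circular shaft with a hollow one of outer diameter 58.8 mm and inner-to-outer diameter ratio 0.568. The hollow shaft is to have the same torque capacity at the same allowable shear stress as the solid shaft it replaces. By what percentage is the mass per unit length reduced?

27.1 %

Equal τ_max and T ⇒ the solid shaft needs d_s³ = d_o³(1−k⁴), so d_s = 58.8·(1−0.568⁴)^(1/3) = 56.68 mm.
Area ratio A_h/A_s = d_o²(1−k²)/d_s² = (1−k²)/(1−k⁴)^(2/3) = 0.7289.
Mass saving = 1 − 0.7289 = 27.1 %.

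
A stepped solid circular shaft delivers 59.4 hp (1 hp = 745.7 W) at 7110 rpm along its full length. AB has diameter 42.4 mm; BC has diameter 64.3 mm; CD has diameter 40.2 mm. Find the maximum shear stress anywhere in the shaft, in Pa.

ω = 2π·7110/60 = 744.6 rad/s, so T = P/ω = 59.4×745.7 / 744.6 = 59.49 N·m.
Under the same torque, τ_max = 16T/(πd³) is largest where d is smallest — segment CD (d = 40.2 mm).
τ_max = 16·59.49/(π·(0.0402)³) = 4.664×10^6 Pa.

4.66e6 Pa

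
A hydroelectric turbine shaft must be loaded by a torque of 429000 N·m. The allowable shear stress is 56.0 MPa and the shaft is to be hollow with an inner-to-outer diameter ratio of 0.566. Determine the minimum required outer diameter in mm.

For a hollow shaft with d_i/d_o = 0.566: τ_max = 16T/(π d_o³ (1−k⁴)), so d_o = [16T/(π τ_allow (1−k⁴))]^(1/3) = [16·429000/(π·5.60×10^7·0.8974)]^(1/3) = 0.3516 m.

352 mm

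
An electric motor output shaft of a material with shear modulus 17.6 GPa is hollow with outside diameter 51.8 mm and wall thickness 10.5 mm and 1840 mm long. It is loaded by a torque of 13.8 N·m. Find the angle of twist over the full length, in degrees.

0.134°

J = π(d_o⁴ − d_i⁴)/32 = π(0.0518⁴ − 0.0308⁴)/32 = 6.185×10^-7 m⁴.
θ = T·L/(G·J) = 13.80 × 1.84 / (17.6×10⁹ × 6.185×10^-7) = 2.333×10^-3 rad.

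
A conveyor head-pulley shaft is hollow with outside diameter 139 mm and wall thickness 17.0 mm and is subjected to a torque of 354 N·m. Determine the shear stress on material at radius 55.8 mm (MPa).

0.799 MPa

J = π(d_o⁴ − d_i⁴)/32 = π(0.139⁴ − 0.105⁴)/32 = 2.472×10^-5 m⁴.
Shear stress varies linearly with radius: τ = T·r/J = 354.0 × 0.0558 / 2.472×10^-5 = 7.992×10^5 Pa.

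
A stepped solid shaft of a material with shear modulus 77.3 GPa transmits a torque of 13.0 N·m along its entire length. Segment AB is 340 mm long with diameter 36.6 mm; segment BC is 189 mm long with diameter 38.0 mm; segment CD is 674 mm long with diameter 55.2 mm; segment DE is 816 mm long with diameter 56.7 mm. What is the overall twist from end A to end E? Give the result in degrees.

J_AB = π(0.0366)⁴/32 = 1.76×10^-7 m⁴; J_BC = π(0.0380)⁴/32 = 2.05×10^-7 m⁴; J_CD = π(0.0552)⁴/32 = 9.11×10^-7 m⁴; J_DE = π(0.0567)⁴/32 = 1.01×10^-6 m⁴.
θ = (T/G)·Σ L_i/J_i = (13.00/77.3×10⁹)·(0.340/1.76×10^-7 + 0.189/2.05×10^-7 + 0.674/9.11×10^-7 + 0.816/1.01×10^-6) = 7.395×10^-4 rad.

0.0424°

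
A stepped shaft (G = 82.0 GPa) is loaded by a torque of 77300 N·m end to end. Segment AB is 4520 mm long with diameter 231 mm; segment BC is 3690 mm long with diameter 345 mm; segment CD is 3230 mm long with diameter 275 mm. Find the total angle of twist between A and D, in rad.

J_AB = π(0.231)⁴/32 = 2.80×10^-4 m⁴; J_BC = π(0.345)⁴/32 = 1.39×10^-3 m⁴; J_CD = π(0.275)⁴/32 = 5.61×10^-4 m⁴.
θ = (T/G)·Σ L_i/J_i = (77300/82.0×10⁹)·(4.52/2.80×10^-4 + 3.69/1.39×10^-3 + 3.23/5.61×10^-4) = 0.02317 rad.

0.0232 rad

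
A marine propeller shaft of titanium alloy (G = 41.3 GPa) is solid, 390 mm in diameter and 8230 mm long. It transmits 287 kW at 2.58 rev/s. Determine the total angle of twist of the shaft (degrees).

0.0890°

ω = 2π·2.58 = 16.21 rad/s, so T = P/ω = 287×10³ / 16.21 = 17700 N·m.
J = πd⁴/32 = π(0.390)⁴/32 = 2.271×10^-3 m⁴.
θ = T·L/(G·J) = 17700 × 8.23 / (41.3×10⁹ × 2.271×10^-3) = 1.553×10^-3 rad.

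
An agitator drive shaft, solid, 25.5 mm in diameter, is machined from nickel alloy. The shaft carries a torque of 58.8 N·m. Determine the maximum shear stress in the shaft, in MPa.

18.1 MPa

J = πd⁴/32 = π(0.0255)⁴/32 = 4.151×10^-8 m⁴.
τ_max = T·r/J = 58.80 × 0.0127 / 4.151×10^-8 = 1.806×10^7 Pa.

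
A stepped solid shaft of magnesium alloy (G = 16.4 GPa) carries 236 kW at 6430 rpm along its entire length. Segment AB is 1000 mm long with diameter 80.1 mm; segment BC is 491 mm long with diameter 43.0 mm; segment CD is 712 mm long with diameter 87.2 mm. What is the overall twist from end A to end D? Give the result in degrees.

2.25°

ω = 2π·6430/60 = 673.3 rad/s, so T = P/ω = 236×10³ / 673.3 = 350.5 N·m.
J_AB = π(0.0801)⁴/32 = 4.04×10^-6 m⁴; J_BC = π(0.0430)⁴/32 = 3.36×10^-7 m⁴; J_CD = π(0.0872)⁴/32 = 5.68×10^-6 m⁴.
θ = (T/G)·Σ L_i/J_i = (350.5/16.4×10⁹)·(1.00/4.04×10^-6 + 0.491/3.36×10^-7 + 0.712/5.68×10^-6) = 0.03923 rad.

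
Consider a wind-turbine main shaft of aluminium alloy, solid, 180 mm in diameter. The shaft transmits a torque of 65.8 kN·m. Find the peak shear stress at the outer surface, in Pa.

5.75e7 Pa

J = πd⁴/32 = π(0.180)⁴/32 = 1.031×10^-4 m⁴.
τ_max = T·r/J = 65800 × 0.0900 / 1.031×10^-4 = 5.746×10^7 Pa.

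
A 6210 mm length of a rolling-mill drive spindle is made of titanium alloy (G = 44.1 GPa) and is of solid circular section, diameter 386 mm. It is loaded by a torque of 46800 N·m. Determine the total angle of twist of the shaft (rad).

J = πd⁴/32 = π(0.386)⁴/32 = 2.179×10^-3 m⁴.
θ = T·L/(G·J) = 46800 × 6.21 / (44.1×10⁹ × 2.179×10^-3) = 3.024×10^-3 rad.

0.00302 rad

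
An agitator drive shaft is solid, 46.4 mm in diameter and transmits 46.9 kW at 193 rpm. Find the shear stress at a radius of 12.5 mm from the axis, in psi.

ω = 2π·193/60 = 20.21 rad/s, so T = P/ω = 46.9×10³ / 20.21 = 2321 N·m.
J = πd⁴/32 = π(0.0464)⁴/32 = 4.551×10^-7 m⁴.
Shear stress varies linearly with radius: τ = T·r/J = 2321 × 0.0125 / 4.551×10^-7 = 6.374×10^7 Pa.

9240 psi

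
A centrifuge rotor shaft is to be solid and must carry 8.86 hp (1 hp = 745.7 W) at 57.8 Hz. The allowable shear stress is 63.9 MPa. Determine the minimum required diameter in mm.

ω = 2π·57.8 = 363.2 rad/s, so T = P/ω = 8.86×745.7 / 363.2 = 18.19 N·m.
For a solid shaft τ_max = 16T/(πd³), so d = (16T/(π τ_allow))^(1/3) = (16·18.19/(π·6.39×10^7))^(1/3) = 0.01132 m.

11.3 mm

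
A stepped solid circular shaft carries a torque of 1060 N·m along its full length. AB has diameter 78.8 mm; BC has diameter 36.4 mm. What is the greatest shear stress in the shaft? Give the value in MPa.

112 MPa

Under the same torque, τ_max = 16T/(πd³) is largest where d is smallest — segment BC (d = 36.4 mm).
τ_max = 16·1060/(π·(0.0364)³) = 1.119×10^8 Pa.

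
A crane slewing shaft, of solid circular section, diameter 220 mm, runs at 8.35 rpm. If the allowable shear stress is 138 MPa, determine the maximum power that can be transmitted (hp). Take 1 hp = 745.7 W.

338 hp

J = πd⁴/32 = π(0.220)⁴/32 = 2.300×10^-4 m⁴.
T_max = τ_allow·J/r = 1.38×10^8 × 2.300×10^-4 / 0.110 = 288500 N·m.
ω = 2π·8.35/60 = 0.8744 rad/s, so P_max = T_max·ω = 2.523×10^5 W.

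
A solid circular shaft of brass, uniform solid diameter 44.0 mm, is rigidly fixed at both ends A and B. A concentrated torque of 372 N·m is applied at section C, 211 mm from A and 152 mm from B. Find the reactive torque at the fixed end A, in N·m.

With uniform GJ and both ends fixed, compatibility θ_AC = θ_CB gives T_A·a = T_B·b, together with T_A + T_B = T₀.
T_A = T₀·b/(a+b) = 372.0·152/363.0 = 155.8 N·m; T_B = 216.2 N·m.

156 N·m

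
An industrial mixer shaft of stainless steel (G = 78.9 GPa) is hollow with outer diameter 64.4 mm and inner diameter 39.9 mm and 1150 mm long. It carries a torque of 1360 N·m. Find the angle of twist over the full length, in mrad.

13.8 mrad

J = π(d_o⁴ − d_i⁴)/32 = π(0.0644⁴ − 0.0399⁴)/32 = 1.440×10^-6 m⁴.
θ = T·L/(G·J) = 1360 × 1.15 / (78.9×10⁹ × 1.440×10^-6) = 0.01377 rad.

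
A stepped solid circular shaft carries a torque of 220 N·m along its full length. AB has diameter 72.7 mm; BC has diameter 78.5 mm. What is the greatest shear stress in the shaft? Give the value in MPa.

Under the same torque, τ_max = 16T/(πd³) is largest where d is smallest — segment AB (d = 72.7 mm).
τ_max = 16·220.0/(π·(0.0727)³) = 2.916×10^6 Pa.

2.92 MPa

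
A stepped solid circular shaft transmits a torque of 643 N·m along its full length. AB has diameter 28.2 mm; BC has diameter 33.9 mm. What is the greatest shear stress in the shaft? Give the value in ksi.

Under the same torque, τ_max = 16T/(πd³) is largest where d is smallest — segment AB (d = 28.2 mm).
τ_max = 16·643.0/(π·(0.0282)³) = 1.460×10^8 Pa.

21.2 ksi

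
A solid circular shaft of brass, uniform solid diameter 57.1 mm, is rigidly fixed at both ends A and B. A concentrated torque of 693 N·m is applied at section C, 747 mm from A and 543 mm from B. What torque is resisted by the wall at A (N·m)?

With uniform GJ and both ends fixed, compatibility θ_AC = θ_CB gives T_A·a = T_B·b, together with T_A + T_B = T₀.
T_A = T₀·b/(a+b) = 693.0·543/1290 = 291.7 N·m; T_B = 401.3 N·m.

292 N·m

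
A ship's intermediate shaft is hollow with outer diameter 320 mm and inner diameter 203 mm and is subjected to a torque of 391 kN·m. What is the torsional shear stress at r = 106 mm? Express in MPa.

48.0 MPa

J = π(d_o⁴ − d_i⁴)/32 = π(0.320⁴ − 0.203⁴)/32 = 8.627×10^-4 m⁴.
Shear stress varies linearly with radius: τ = T·r/J = 391000 × 0.106 / 8.627×10^-4 = 4.804×10^7 Pa.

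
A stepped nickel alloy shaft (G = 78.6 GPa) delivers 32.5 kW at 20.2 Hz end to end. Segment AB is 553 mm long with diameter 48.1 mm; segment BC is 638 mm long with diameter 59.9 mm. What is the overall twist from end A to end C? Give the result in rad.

ω = 2π·20.2 = 126.9 rad/s, so T = P/ω = 32.5×10³ / 126.9 = 256.1 N·m.
J_AB = π(0.0481)⁴/32 = 5.26×10^-7 m⁴; J_BC = π(0.0599)⁴/32 = 1.26×10^-6 m⁴.
θ = (T/G)·Σ L_i/J_i = (256.1/78.6×10⁹)·(0.553/5.26×10^-7 + 0.638/1.26×10^-6) = 5.073×10^-3 rad.

0.00507 rad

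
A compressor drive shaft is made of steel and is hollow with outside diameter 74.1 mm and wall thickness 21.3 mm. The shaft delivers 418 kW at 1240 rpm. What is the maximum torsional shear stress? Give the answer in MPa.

ω = 2π·1240/60 = 129.9 rad/s, so T = P/ω = 418×10³ / 129.9 = 3219 N·m.
J = π(d_o⁴ − d_i⁴)/32 = π(0.0741⁴ − 0.0315⁴)/32 = 2.863×10^-6 m⁴.
τ_max = T·r/J = 3219 × 0.0370 / 2.863×10^-6 = 4.165×10^7 Pa.

41.7 MPa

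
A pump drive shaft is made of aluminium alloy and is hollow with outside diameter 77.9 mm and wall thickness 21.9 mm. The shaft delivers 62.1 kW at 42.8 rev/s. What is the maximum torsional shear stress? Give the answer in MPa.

2.58 MPa

ω = 2π·42.8 = 268.9 rad/s, so T = P/ω = 62.1×10³ / 268.9 = 230.9 N·m.
J = π(d_o⁴ − d_i⁴)/32 = π(0.0779⁴ − 0.0341⁴)/32 = 3.483×10^-6 m⁴.
τ_max = T·r/J = 230.9 × 0.0390 / 3.483×10^-6 = 2.583×10^6 Pa.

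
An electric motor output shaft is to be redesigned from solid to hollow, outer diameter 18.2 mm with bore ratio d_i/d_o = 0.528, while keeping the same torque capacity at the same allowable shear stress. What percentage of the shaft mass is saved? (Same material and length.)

Equal τ_max and T ⇒ the solid shaft needs d_s³ = d_o³(1−k⁴), so d_s = 18.2·(1−0.528⁴)^(1/3) = 17.72 mm.
Area ratio A_h/A_s = d_o²(1−k²)/d_s² = (1−k²)/(1−k⁴)^(2/3) = 0.7612.
Mass saving = 1 − 0.7612 = 23.9 %.

23.9 %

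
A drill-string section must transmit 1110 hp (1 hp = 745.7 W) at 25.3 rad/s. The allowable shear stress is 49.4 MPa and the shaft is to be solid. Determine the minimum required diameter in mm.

150 mm

ω = 25.3 rad/s, so T = P/ω = 1110×745.7 / 25.30 = 32720 N·m.
For a solid shaft τ_max = 16T/(πd³), so d = (16T/(π τ_allow))^(1/3) = (16·32720/(π·4.94×10^7))^(1/3) = 0.1500 m.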